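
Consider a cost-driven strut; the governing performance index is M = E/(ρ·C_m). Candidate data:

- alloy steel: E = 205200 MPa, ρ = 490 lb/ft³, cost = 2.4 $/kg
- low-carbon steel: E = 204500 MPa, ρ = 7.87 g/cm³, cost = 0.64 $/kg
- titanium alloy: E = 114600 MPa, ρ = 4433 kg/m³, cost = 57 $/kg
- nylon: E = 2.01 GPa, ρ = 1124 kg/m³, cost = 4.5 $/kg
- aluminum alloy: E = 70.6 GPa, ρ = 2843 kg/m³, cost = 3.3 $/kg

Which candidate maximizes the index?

Putting every candidate on a common basis:
  alloy steel: E = 205.2 GPa, ρ = 7849 kg/m³, cost = 2.400 $/kg
  low-carbon steel: E = 204.5 GPa, ρ = 7870 kg/m³, cost = 0.6400 $/kg
  titanium alloy: E = 114.6 GPa, ρ = 4433 kg/m³, cost = 57.00 $/kg
  nylon: E = 2.010 GPa, ρ = 1124 kg/m³, cost = 4.500 $/kg
  aluminum alloy: E = 70.60 GPa, ρ = 2843 kg/m³, cost = 3.300 $/kg
  low-carbon steel: M = 40.6 MN·m per $
  alloy steel: M = 10.9 MN·m per $
  aluminum alloy: M = 7.53 MN·m per $
  titanium alloy: M = 0.454 MN·m per $
  nylon: M = 0.397 MN·m per $
Highest index: low-carbon steel.

low-carbon steel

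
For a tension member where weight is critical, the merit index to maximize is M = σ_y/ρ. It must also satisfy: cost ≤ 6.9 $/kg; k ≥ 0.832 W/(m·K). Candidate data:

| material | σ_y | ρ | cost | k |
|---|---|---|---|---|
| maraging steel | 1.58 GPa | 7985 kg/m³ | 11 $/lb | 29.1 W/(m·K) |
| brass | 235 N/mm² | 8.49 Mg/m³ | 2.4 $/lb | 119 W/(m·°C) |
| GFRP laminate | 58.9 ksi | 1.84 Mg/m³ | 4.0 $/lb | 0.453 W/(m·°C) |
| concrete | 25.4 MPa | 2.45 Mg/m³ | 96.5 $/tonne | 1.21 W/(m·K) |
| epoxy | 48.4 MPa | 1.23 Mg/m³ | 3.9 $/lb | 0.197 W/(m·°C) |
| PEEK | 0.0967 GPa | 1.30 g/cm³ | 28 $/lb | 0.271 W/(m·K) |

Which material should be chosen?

Screen on constraints: cost ≤ 6.9 $/kg; k ≥ 0.832 W/(m·K). Survivors: brass, concrete.
Putting every candidate on a common basis:
  brass: σ_y = 235.0 MPa, ρ = 8490 kg/m³
  concrete: σ_y = 25.40 MPa, ρ = 2450 kg/m³
  brass: M = 27.7 kN·m/kg
  concrete: M = 10.4 kN·m/kg
Brass ranks first.

brass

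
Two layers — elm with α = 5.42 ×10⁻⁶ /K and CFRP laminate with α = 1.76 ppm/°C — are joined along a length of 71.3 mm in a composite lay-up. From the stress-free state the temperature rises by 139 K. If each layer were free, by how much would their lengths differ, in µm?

36.3 µm

Δα = |5.42 − 1.76|×10⁻⁶/K = 3.66×10⁻⁶/K.
ΔL_mismatch = Δα·L·ΔT = 3.66×10⁻⁶ × 71.3 mm × 139.0 K = 36.3 µm.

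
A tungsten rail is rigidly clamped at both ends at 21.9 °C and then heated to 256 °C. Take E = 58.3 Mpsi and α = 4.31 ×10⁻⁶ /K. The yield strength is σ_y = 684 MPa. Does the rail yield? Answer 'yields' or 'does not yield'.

does not yield

E = 58.3 Mpsi = 402.0 GPa.
ΔT = 234.1 K. Constrained thermal stress σ = E·α·ΔT = 402.0×10³ MPa × 4.31×10⁻⁶ × 234.1 = 406 MPa (compressive).
Compare to σ_y = 684 MPa: σ < σ_y, so it does not yield.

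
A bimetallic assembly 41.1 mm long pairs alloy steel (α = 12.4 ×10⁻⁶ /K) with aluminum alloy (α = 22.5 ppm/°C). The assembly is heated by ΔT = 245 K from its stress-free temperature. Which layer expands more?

aluminum alloy

α(alloy steel) = 12.4×10⁻⁶/K vs α(aluminum alloy) = 22.5×10⁻⁶/K.
Higher α expands more for the same ΔT: aluminum alloy.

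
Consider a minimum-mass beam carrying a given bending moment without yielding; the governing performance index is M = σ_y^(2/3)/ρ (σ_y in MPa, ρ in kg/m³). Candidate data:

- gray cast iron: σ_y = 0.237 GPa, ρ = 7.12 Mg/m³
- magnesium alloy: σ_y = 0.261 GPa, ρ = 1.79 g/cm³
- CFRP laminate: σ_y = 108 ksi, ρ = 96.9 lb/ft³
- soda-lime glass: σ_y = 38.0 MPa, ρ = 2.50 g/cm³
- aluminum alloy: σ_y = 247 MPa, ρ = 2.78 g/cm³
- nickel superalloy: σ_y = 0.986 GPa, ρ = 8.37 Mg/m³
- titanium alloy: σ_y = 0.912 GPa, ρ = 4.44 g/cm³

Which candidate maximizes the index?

Putting every candidate on a common basis:
  gray cast iron: σ_y = 237.0 MPa, ρ = 7120 kg/m³
  magnesium alloy: σ_y = 261.0 MPa, ρ = 1790 kg/m³
  CFRP laminate: σ_y = 744.6 MPa, ρ = 1552 kg/m³
  soda-lime glass: σ_y = 38.00 MPa, ρ = 2500 kg/m³
  aluminum alloy: σ_y = 247.0 MPa, ρ = 2780 kg/m³
  nickel superalloy: σ_y = 986.0 MPa, ρ = 8370 kg/m³
  titanium alloy: σ_y = 912.0 MPa, ρ = 4440 kg/m³
  CFRP laminate: M = 52.9×10⁻³
  magnesium alloy: M = 22.8×10⁻³
  titanium alloy: M = 21.2×10⁻³
  aluminum alloy: M = 14.2×10⁻³
  nickel superalloy: M = 11.8×10⁻³
  gray cast iron: M = 5.38×10⁻³
  soda-lime glass: M = 4.52×10⁻³
Highest index: CFRP laminate.

CFRP laminate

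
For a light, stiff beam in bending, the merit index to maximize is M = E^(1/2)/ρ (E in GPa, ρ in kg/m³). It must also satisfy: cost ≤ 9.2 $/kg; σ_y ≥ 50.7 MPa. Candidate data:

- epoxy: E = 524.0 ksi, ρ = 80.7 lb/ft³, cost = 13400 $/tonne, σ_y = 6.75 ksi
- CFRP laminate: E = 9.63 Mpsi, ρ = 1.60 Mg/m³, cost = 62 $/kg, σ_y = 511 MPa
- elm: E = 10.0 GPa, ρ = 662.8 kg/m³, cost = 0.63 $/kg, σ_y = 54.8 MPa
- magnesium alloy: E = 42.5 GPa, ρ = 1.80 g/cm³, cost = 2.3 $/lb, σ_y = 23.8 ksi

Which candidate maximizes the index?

elm

Screen on constraints: cost ≤ 9.2 $/kg; σ_y ≥ 50.7 MPa. Survivors: elm, magnesium alloy.
After converting to SI:
  elm: E = 10.00 GPa, ρ = 662.8 kg/m³
  magnesium alloy: E = 42.50 GPa, ρ = 1800 kg/m³
  elm: M = 4.77×10⁻³
  magnesium alloy: M = 3.62×10⁻³
The maximum is for elm.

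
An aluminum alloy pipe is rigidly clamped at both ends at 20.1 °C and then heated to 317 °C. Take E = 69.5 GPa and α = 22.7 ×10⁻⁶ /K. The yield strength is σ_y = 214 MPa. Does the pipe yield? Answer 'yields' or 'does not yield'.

ΔT = 296.9 K. Constrained thermal stress σ = E·α·ΔT = 69.50×10³ MPa × 22.7×10⁻⁶ × 296.9 = 468 MPa (compressive).
Compare to σ_y = 214 MPa: σ ≥ σ_y, so it yields.

yields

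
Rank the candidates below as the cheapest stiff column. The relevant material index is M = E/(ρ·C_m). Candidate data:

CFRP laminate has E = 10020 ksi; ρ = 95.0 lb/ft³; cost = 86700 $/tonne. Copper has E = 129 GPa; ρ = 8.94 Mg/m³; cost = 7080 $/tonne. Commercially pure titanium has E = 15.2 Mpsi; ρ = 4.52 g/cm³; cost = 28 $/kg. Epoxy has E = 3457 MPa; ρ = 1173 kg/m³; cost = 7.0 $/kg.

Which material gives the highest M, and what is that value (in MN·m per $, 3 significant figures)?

copper, M = 2.04 MN·m per $

Convert each candidate to consistent units, then evaluate M:
  CFRP laminate: E = 69.09 GPa, ρ = 1522 kg/m³, cost = 86.70 $/kg
  copper: E = 129.0 GPa, ρ = 8940 kg/m³, cost = 7.080 $/kg
  commercially pure titanium: E = 104.8 GPa, ρ = 4520 kg/m³, cost = 28.00 $/kg
  epoxy: E = 3.457 GPa, ρ = 1173 kg/m³, cost = 7.000 $/kg
  copper: M = 2.04 MN·m per $
  commercially pure titanium: M = 0.828 MN·m per $
  CFRP laminate: M = 0.524 MN·m per $
  epoxy: M = 0.421 MN·m per $
Copper has the largest M.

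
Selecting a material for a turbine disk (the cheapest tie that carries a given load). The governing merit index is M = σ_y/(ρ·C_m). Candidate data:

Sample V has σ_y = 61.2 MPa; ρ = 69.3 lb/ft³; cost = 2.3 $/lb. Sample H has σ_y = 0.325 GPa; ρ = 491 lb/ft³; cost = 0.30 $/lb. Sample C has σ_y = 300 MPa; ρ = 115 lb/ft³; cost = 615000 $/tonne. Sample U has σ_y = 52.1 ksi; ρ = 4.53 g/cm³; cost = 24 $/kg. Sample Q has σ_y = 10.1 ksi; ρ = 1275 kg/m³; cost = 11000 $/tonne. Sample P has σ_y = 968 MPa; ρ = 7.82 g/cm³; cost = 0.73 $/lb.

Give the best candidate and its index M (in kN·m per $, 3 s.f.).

sample P, M = 76.9 kN·m per $

In SI units:
  sample V: σ_y = 61.20 MPa, ρ = 1110 kg/m³, cost = 5.071 $/kg
  sample H: σ_y = 325.0 MPa, ρ = 7865 kg/m³, cost = 0.6614 $/kg
  sample C: σ_y = 300.0 MPa, ρ = 1842 kg/m³, cost = 615.0 $/kg
  sample U: σ_y = 359.2 MPa, ρ = 4530 kg/m³, cost = 24.00 $/kg
  sample Q: σ_y = 69.64 MPa, ρ = 1275 kg/m³, cost = 11.00 $/kg
  sample P: σ_y = 968.0 MPa, ρ = 7820 kg/m³, cost = 1.609 $/kg
  sample P: M = 76.9 kN·m per $
  sample H: M = 62.5 kN·m per $
  sample V: M = 10.9 kN·m per $
  sample Q: M = 4.97 kN·m per $
  sample U: M = 3.30 kN·m per $
  sample C: M = 0.265 kN·m per $
Sample P has the largest M.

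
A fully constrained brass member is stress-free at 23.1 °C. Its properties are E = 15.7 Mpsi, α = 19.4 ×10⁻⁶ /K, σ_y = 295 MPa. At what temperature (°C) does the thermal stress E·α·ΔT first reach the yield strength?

E = 15.7 Mpsi = 108.2 GPa.
E·α·ΔT = 295.0 MPa ⇒ ΔT = 295.0 / (108.2×10³ × 19.4×10⁻⁶) = 140.5 K.
T = 23.1 + 140.5 = 163.6 °C.

164 °C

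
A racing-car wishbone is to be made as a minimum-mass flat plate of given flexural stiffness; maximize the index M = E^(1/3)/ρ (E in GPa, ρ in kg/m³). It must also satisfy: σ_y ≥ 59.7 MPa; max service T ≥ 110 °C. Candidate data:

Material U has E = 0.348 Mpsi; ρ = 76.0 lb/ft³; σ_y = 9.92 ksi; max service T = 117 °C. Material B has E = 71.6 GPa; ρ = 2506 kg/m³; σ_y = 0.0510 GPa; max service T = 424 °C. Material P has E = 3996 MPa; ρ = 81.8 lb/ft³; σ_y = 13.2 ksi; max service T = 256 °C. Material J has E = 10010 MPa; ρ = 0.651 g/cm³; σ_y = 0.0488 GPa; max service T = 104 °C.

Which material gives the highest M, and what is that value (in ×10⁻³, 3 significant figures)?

material P, M = 1.21×10⁻³

Screen on constraints: σ_y ≥ 59.7 MPa; max service T ≥ 110 °C. Survivors: material U, material P.
After converting to SI:
  material U: E = 2.399 GPa, ρ = 1217 kg/m³
  material P: E = 3.996 GPa, ρ = 1310 kg/m³
  material P: M = 1.21×10⁻³
  material U: M = 1.10×10⁻³
Material P ranks first.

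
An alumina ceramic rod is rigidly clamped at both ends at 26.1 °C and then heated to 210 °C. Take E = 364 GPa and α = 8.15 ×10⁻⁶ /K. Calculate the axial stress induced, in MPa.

ΔT = 183.9 K. Constrained thermal stress σ = E·α·ΔT = 364.0×10³ MPa × 8.15×10⁻⁶ × 183.9 = 546 MPa (compressive).

546 MPa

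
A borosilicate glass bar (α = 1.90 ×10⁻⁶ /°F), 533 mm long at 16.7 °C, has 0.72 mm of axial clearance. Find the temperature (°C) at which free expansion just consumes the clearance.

412 °C

α = 1.90×10⁻⁶/°F × 9/5 = 3.42×10⁻⁶/K.
α·L₀·ΔT = 0.72 mm ⇒ ΔT = 0.72 / (3.42×10⁻⁶ × 533.0) = 395.0 K.
T = 16.7 + 395.0 = 411.7 °C.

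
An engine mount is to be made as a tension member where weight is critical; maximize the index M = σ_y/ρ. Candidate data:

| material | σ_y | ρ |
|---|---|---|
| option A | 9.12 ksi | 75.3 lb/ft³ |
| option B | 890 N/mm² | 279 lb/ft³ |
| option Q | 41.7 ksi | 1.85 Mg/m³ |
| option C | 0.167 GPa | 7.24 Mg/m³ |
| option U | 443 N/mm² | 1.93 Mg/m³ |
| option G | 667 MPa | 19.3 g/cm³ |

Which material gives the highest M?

Putting every candidate on a common basis:
  option A: σ_y = 62.88 MPa, ρ = 1206 kg/m³
  option B: σ_y = 890.0 MPa, ρ = 4469 kg/m³
  option Q: σ_y = 287.5 MPa, ρ = 1850 kg/m³
  option C: σ_y = 167.0 MPa, ρ = 7240 kg/m³
  option U: σ_y = 443.0 MPa, ρ = 1930 kg/m³
  option G: σ_y = 667.0 MPa, ρ = 19300 kg/m³
  option U: M = 230 kN·m/kg
  option B: M = 199 kN·m/kg
  option Q: M = 155 kN·m/kg
  option A: M = 52.1 kN·m/kg
  option G: M = 34.6 kN·m/kg
  option C: M = 23.1 kN·m/kg
Highest index: option U.

option U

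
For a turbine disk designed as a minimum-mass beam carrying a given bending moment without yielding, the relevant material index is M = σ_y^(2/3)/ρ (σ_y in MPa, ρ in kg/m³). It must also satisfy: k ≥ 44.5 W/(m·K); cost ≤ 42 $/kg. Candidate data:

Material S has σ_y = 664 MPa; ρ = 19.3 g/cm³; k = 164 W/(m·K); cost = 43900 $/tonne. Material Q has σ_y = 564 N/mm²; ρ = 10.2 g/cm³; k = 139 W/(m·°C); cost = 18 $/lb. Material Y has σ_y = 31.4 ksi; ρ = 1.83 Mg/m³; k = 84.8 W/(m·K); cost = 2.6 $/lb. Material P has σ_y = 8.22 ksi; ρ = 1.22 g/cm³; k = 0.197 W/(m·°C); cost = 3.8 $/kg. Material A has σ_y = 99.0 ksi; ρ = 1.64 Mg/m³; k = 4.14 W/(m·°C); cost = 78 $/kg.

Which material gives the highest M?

Screen on constraints: k ≥ 44.5 W/(m·K); cost ≤ 42 $/kg. Survivors: material Q, material Y.
Normalizing units and computing the index:
  material Q: σ_y = 564.0 MPa, ρ = 10200 kg/m³
  material Y: σ_y = 216.5 MPa, ρ = 1830 kg/m³
  material Y: M = 19.7×10⁻³
  material Q: M = 6.69×10⁻³
Highest index: material Y.

material Y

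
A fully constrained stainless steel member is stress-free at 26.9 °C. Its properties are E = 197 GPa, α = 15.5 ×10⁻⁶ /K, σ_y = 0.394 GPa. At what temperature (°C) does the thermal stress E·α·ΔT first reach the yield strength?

σ_y = 0.394 GPa = 394.0 MPa.
E·α·ΔT = 394.0 MPa ⇒ ΔT = 394.0 / (197.0×10³ × 15.5×10⁻⁶) = 129.0 K.
T = 26.9 + 129.0 = 155.9 °C.

156 °C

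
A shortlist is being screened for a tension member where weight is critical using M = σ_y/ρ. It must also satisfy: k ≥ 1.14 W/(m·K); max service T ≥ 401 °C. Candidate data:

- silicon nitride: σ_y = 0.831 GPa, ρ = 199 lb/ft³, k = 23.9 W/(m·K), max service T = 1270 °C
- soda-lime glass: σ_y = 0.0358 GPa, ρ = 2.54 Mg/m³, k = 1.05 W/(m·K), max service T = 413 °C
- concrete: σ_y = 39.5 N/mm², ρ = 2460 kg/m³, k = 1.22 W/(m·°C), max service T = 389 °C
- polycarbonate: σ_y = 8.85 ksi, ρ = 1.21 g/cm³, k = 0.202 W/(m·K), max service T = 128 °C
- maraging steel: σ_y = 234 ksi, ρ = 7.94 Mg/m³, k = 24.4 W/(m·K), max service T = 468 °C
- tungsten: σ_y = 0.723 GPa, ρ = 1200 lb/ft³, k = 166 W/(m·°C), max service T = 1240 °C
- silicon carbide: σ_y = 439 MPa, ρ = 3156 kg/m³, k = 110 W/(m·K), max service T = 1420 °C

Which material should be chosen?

silicon nitride

Screen on constraints: k ≥ 1.14 W/(m·K); max service T ≥ 401 °C. Survivors: silicon nitride, maraging steel, tungsten, silicon carbide.
Putting every candidate on a common basis:
  silicon nitride: σ_y = 831.0 MPa, ρ = 3188 kg/m³
  maraging steel: σ_y = 1613 MPa, ρ = 7940 kg/m³
  tungsten: σ_y = 723.0 MPa, ρ = 19220 kg/m³
  silicon carbide: σ_y = 439.0 MPa, ρ = 3156 kg/m³
  silicon nitride: M = 261 kN·m/kg
  maraging steel: M = 203 kN·m/kg
  silicon carbide: M = 139 kN·m/kg
  tungsten: M = 37.6 kN·m/kg
The maximum is for silicon nitride.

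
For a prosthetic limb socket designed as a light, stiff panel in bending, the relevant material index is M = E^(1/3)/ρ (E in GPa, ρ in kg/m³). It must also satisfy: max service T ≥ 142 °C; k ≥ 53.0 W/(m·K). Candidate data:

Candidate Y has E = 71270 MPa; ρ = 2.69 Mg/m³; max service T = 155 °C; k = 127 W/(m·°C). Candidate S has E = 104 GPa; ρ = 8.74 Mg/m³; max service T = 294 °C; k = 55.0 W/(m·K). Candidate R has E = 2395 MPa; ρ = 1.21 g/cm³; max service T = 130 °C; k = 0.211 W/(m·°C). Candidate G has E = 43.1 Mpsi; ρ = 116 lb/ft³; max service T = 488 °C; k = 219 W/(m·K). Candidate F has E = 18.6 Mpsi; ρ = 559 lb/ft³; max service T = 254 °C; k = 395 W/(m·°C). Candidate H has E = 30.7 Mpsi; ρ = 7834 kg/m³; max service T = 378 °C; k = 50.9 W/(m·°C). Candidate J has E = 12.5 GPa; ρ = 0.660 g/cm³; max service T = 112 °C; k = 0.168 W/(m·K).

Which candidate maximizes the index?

candidate G

Screen on constraints: max service T ≥ 142 °C; k ≥ 53.0 W/(m·K). Survivors: candidate Y, candidate S, candidate G, candidate F.
Convert each candidate to consistent units, then evaluate M:
  candidate Y: E = 71.27 GPa, ρ = 2690 kg/m³
  candidate S: E = 104.0 GPa, ρ = 8740 kg/m³
  candidate G: E = 297.2 GPa, ρ = 1858 kg/m³
  candidate F: E = 128.2 GPa, ρ = 8954 kg/m³
  candidate G: M = 3.59×10⁻³
  candidate Y: M = 1.54×10⁻³
  candidate F: M = 0.563×10⁻³
  candidate S: M = 0.538×10⁻³
The maximum is for candidate G.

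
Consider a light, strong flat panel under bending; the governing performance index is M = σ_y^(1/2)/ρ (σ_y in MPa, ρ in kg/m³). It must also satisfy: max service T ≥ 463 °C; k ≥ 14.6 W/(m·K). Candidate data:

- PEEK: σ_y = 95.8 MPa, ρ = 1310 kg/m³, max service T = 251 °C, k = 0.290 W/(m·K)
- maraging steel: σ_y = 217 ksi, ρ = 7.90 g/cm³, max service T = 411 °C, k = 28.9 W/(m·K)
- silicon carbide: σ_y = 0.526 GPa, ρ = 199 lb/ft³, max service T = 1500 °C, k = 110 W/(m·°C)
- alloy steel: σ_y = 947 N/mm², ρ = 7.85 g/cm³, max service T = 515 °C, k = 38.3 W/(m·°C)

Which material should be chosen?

Screen on constraints: max service T ≥ 463 °C; k ≥ 14.6 W/(m·K). Survivors: silicon carbide, alloy steel.
Putting every candidate on a common basis:
  silicon carbide: σ_y = 526.0 MPa, ρ = 3188 kg/m³
  alloy steel: σ_y = 947.0 MPa, ρ = 7850 kg/m³
  silicon carbide: M = 7.19×10⁻³
  alloy steel: M = 3.92×10⁻³
Silicon carbide ranks first.

silicon carbide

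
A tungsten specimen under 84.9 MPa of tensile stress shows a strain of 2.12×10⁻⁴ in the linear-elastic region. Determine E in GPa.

E = σ/ε = 84.9 MPa / 2.12×10⁻⁴ = 400500 MPa = 400 GPa.

400 GPa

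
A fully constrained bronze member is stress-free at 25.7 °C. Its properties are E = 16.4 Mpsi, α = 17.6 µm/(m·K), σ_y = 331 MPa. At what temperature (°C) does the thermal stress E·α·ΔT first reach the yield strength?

192 °C

E = 16.4 Mpsi = 113.1 GPa.
E·α·ΔT = 331.0 MPa ⇒ ΔT = 331.0 / (113.1×10³ × 17.6×10⁻⁶) = 166.3 K.
T = 25.7 + 166.3 = 192.0 °C.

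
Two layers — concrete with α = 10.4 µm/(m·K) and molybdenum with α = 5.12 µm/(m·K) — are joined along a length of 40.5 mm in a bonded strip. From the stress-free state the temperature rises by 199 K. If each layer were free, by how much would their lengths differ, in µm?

42.6 µm

Δα = |10.4 − 5.12|×10⁻⁶/K = 5.28×10⁻⁶/K.
ΔL_mismatch = Δα·L·ΔT = 5.28×10⁻⁶ × 40.5 mm × 199.0 K = 42.6 µm.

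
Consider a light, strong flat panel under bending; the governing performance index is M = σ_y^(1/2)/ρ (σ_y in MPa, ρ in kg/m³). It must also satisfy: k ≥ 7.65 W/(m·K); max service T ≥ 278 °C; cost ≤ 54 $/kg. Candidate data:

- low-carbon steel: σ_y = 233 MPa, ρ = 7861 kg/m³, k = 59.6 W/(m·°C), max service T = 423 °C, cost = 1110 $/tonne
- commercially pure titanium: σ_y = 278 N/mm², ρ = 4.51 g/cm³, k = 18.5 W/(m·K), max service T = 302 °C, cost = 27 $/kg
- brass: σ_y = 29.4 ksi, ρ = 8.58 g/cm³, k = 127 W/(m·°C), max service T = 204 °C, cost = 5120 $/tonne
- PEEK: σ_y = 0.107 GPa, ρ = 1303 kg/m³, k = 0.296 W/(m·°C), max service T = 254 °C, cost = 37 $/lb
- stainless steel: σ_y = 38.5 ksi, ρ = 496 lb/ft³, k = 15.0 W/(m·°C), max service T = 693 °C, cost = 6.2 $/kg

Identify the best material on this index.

commercially pure titanium

Screen on constraints: k ≥ 7.65 W/(m·K); max service T ≥ 278 °C; cost ≤ 54 $/kg. Survivors: low-carbon steel, commercially pure titanium, stainless steel.
In SI units:
  low-carbon steel: σ_y = 233.0 MPa, ρ = 7861 kg/m³
  commercially pure titanium: σ_y = 278.0 MPa, ρ = 4510 kg/m³
  stainless steel: σ_y = 265.4 MPa, ρ = 7945 kg/m³
  commercially pure titanium: M = 3.70×10⁻³
  stainless steel: M = 2.05×10⁻³
  low-carbon steel: M = 1.94×10⁻³
Highest index: commercially pure titanium.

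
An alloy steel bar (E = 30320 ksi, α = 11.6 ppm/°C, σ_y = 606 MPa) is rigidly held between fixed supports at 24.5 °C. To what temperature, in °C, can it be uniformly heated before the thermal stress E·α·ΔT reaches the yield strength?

274 °C

E = 30320 ksi = 209.0 GPa.
E·α·ΔT = 606.0 MPa ⇒ ΔT = 606.0 / (209.0×10³ × 11.6×10⁻⁶) = 249.9 K.
T = 24.5 + 249.9 = 274.4 °C.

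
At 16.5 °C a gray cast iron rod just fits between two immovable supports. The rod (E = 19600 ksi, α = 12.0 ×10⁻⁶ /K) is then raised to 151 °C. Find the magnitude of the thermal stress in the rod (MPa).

218 MPa

E = 19600 ksi = 135.1 GPa.
ΔT = 134.5 K. Constrained thermal stress σ = E·α·ΔT = 135.1×10³ MPa × 12.0×10⁻⁶ × 134.5 = 218 MPa (compressive).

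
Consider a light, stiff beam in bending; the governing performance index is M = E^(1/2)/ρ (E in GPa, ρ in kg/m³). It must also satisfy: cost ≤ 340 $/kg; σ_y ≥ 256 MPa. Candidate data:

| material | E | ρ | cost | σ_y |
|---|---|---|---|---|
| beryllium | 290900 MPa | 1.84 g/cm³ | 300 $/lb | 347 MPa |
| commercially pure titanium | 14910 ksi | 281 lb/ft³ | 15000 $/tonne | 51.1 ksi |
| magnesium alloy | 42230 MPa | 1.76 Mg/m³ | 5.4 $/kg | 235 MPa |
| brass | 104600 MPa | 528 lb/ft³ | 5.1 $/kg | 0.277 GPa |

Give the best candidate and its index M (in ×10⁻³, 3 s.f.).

commercially pure titanium, M = 2.25×10⁻³

Screen on constraints: cost ≤ 340 $/kg; σ_y ≥ 256 MPa. Survivors: commercially pure titanium, brass.
Putting every candidate on a common basis:
  commercially pure titanium: E = 102.8 GPa, ρ = 4501 kg/m³
  brass: E = 104.6 GPa, ρ = 8458 kg/m³
  commercially pure titanium: M = 2.25×10⁻³
  brass: M = 1.21×10⁻³
The maximum is for commercially pure titanium.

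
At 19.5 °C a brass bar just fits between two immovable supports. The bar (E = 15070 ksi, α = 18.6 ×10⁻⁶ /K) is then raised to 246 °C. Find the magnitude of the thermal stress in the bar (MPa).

438 MPa

E = 15070 ksi = 103.9 GPa.
ΔT = 226.5 K. Constrained thermal stress σ = E·α·ΔT = 103.9×10³ MPa × 18.6×10⁻⁶ × 226.5 = 438 MPa (compressive).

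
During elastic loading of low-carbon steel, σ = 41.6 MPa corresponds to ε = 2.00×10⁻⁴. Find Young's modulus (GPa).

208 GPa

E = σ/ε = 41.6 MPa / 2.00×10⁻⁴ = 208000 MPa = 208 GPa.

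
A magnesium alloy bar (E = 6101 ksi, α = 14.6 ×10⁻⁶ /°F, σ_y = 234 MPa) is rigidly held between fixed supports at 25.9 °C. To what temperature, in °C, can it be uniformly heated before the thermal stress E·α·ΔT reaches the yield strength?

E = 6101 ksi = 42.06 GPa.
α = 14.6×10⁻⁶/°F × 9/5 = 26.3×10⁻⁶/K.
E·α·ΔT = 234.0 MPa ⇒ ΔT = 234.0 / (42.06×10³ × 26.3×10⁻⁶) = 211.7 K.
T = 25.9 + 211.7 = 237.6 °C.

238 °C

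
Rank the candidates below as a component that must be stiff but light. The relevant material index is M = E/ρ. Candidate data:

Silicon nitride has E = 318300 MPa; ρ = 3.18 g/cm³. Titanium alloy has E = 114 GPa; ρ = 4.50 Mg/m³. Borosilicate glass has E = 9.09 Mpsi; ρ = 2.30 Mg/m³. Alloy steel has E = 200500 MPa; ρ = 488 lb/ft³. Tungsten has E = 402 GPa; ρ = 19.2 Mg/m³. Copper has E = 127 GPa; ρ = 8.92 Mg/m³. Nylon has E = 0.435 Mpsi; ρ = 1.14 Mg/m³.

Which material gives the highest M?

In SI units:
  silicon nitride: E = 318.3 GPa, ρ = 3180 kg/m³
  titanium alloy: E = 114.0 GPa, ρ = 4500 kg/m³
  borosilicate glass: E = 62.67 GPa, ρ = 2300 kg/m³
  alloy steel: E = 200.5 GPa, ρ = 7817 kg/m³
  tungsten: E = 402.0 GPa, ρ = 19200 kg/m³
  copper: E = 127.0 GPa, ρ = 8920 kg/m³
  nylon: E = 2.999 GPa, ρ = 1140 kg/m³
  silicon nitride: M = 100 MN·m/kg
  borosilicate glass: M = 27.2 MN·m/kg
  alloy steel: M = 25.6 MN·m/kg
  titanium alloy: M = 25.3 MN·m/kg
  tungsten: M = 20.9 MN·m/kg
  copper: M = 14.2 MN·m/kg
  nylon: M = 2.63 MN·m/kg
Highest index: silicon nitride.

silicon nitride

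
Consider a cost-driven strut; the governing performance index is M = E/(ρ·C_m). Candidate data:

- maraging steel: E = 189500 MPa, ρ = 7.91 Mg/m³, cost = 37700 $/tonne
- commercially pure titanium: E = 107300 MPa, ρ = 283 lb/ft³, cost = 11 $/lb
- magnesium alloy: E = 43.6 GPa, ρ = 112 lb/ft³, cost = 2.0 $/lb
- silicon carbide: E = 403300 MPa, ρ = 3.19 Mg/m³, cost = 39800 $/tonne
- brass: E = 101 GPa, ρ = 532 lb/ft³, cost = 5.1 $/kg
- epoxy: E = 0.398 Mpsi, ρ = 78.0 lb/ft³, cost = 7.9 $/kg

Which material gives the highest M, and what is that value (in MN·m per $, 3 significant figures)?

In SI units:
  maraging steel: E = 189.5 GPa, ρ = 7910 kg/m³, cost = 37.70 $/kg
  commercially pure titanium: E = 107.3 GPa, ρ = 4533 kg/m³, cost = 24.25 $/kg
  magnesium alloy: E = 43.60 GPa, ρ = 1794 kg/m³, cost = 4.409 $/kg
  silicon carbide: E = 403.3 GPa, ρ = 3190 kg/m³, cost = 39.80 $/kg
  brass: E = 101.0 GPa, ρ = 8522 kg/m³, cost = 5.100 $/kg
  epoxy: E = 2.744 GPa, ρ = 1249 kg/m³, cost = 7.900 $/kg
  magnesium alloy: M = 5.51 MN·m per $
  silicon carbide: M = 3.18 MN·m per $
  brass: M = 2.32 MN·m per $
  commercially pure titanium: M = 0.976 MN·m per $
  maraging steel: M = 0.635 MN·m per $
  epoxy: M = 0.278 MN·m per $
The maximum is for magnesium alloy.

magnesium alloy, M = 5.51 MN·m per $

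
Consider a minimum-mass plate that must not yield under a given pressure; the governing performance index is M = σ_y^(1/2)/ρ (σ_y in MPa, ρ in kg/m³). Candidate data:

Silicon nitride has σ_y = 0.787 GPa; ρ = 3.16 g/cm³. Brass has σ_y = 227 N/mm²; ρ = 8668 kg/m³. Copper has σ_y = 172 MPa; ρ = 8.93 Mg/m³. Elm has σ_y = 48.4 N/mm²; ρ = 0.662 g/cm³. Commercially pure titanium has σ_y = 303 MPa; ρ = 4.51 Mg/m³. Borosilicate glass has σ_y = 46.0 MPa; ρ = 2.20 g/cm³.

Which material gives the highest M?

elm

Convert each candidate to consistent units, then evaluate M:
  silicon nitride: σ_y = 787.0 MPa, ρ = 3160 kg/m³
  brass: σ_y = 227.0 MPa, ρ = 8668 kg/m³
  copper: σ_y = 172.0 MPa, ρ = 8930 kg/m³
  elm: σ_y = 48.40 MPa, ρ = 662.0 kg/m³
  commercially pure titanium: σ_y = 303.0 MPa, ρ = 4510 kg/m³
  borosilicate glass: σ_y = 46.00 MPa, ρ = 2200 kg/m³
  elm: M = 10.5×10⁻³
  silicon nitride: M = 8.88×10⁻³
  commercially pure titanium: M = 3.86×10⁻³
  borosilicate glass: M = 3.08×10⁻³
  brass: M = 1.74×10⁻³
  copper: M = 1.47×10⁻³
Highest index: elm.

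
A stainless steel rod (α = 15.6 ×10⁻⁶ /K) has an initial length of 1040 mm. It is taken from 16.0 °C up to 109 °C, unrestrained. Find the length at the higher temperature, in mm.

1041.5 mm

ΔT = 109 − 16.0 = 93.00 K.
ΔL = α·L₀·ΔT = 15.6×10⁻⁶ × 1040 mm × 93.00 K = 1.51 mm.
L = L₀ + ΔL = 1040 + 1.51 = 1041.5 mm.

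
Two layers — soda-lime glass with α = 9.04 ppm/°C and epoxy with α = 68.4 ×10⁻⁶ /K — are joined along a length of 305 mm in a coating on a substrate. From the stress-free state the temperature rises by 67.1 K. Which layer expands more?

epoxy

α(soda-lime glass) = 9.04×10⁻⁶/K vs α(epoxy) = 68.4×10⁻⁶/K.
Higher α expands more for the same ΔT: epoxy.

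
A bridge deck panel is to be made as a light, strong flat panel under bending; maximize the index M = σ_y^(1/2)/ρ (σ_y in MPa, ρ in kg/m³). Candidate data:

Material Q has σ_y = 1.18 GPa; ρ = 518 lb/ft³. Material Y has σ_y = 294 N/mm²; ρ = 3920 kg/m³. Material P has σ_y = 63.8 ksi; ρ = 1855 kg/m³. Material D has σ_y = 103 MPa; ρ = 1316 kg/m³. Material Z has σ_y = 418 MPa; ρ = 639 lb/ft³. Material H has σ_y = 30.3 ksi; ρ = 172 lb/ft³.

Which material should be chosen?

After converting to SI:
  material Q: σ_y = 1180 MPa, ρ = 8298 kg/m³
  material Y: σ_y = 294.0 MPa, ρ = 3920 kg/m³
  material P: σ_y = 439.9 MPa, ρ = 1855 kg/m³
  material D: σ_y = 103.0 MPa, ρ = 1316 kg/m³
  material Z: σ_y = 418.0 MPa, ρ = 10240 kg/m³
  material H: σ_y = 208.9 MPa, ρ = 2755 kg/m³
  material P: M = 11.3×10⁻³
  material D: M = 7.71×10⁻³
  material H: M = 5.25×10⁻³
  material Y: M = 4.37×10⁻³
  material Q: M = 4.14×10⁻³
  material Z: M = 2.00×10⁻³
Highest index: material P.

material P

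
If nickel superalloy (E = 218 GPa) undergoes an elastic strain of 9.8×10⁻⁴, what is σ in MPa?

214 MPa

σ = E·ε = 218000 MPa × 9.8×10⁻⁴ = 214 MPa.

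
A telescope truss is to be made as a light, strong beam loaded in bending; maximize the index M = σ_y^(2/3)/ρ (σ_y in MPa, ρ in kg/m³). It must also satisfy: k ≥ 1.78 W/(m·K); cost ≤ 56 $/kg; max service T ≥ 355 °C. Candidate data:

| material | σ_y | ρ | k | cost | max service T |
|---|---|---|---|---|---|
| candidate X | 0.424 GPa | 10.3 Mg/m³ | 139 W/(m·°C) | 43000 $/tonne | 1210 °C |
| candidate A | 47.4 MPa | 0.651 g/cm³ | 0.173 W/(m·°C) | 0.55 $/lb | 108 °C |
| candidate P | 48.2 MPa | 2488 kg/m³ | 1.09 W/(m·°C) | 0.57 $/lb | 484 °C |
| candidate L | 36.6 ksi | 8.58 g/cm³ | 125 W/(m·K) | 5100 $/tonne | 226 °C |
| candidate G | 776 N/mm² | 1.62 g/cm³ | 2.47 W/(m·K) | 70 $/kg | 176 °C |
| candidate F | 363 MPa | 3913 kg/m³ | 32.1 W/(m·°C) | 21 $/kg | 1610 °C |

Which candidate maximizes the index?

Screen on constraints: k ≥ 1.78 W/(m·K); cost ≤ 56 $/kg; max service T ≥ 355 °C. Survivors: candidate X, candidate F.
In SI units:
  candidate X: σ_y = 424.0 MPa, ρ = 10300 kg/m³
  candidate F: σ_y = 363.0 MPa, ρ = 3913 kg/m³
  candidate F: M = 13.0×10⁻³
  candidate X: M = 5.48×10⁻³
Candidate F has the largest M.

candidate F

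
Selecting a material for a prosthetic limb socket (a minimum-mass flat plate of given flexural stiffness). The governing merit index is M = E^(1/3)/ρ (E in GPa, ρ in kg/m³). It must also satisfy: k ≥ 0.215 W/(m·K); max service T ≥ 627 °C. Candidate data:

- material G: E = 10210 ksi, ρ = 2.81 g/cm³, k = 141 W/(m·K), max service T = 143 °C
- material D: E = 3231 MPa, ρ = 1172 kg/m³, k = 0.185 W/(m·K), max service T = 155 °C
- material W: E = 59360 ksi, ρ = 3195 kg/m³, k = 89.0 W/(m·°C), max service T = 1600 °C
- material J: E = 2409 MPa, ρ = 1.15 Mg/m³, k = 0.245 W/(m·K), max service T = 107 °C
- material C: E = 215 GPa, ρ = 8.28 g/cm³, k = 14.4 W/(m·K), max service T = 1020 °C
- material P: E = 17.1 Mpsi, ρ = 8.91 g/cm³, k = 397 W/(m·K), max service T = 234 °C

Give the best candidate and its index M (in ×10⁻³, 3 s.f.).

Screen on constraints: k ≥ 0.215 W/(m·K); max service T ≥ 627 °C. Survivors: material W, material C.
Normalizing units and computing the index:
  material W: E = 409.3 GPa, ρ = 3195 kg/m³
  material C: E = 215.0 GPa, ρ = 8280 kg/m³
  material W: M = 2.32×10⁻³
  material C: M = 0.724×10⁻³
The maximum is for material W.

material W, M = 2.32×10⁻³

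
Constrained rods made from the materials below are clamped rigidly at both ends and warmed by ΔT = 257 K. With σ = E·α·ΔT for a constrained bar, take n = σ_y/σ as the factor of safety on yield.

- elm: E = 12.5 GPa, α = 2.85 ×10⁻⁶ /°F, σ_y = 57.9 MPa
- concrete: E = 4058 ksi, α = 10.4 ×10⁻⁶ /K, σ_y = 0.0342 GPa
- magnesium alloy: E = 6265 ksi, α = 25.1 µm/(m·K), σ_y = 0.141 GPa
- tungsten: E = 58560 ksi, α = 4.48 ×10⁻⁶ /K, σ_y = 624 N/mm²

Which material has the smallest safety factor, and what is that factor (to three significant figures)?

concrete, n = 0.457

With everything in SI (GPa, ×10⁻⁶/K, MPa):
  elm: E = 12.50, α = 5.13, σ_y = 57.90 → σ = 16.5 MPa, n = 3.51
  concrete: E = 27.98, α = 10.4, σ_y = 34.20 → σ = 74.8 MPa, n = 0.457
  magnesium alloy: E = 43.20, α = 25.1, σ_y = 141.0 → σ = 279 MPa, n = 0.506
  tungsten: E = 403.8, α = 4.48, σ_y = 624.0 → σ = 465 MPa, n = 1.34
Smallest n: concrete with n = 0.457.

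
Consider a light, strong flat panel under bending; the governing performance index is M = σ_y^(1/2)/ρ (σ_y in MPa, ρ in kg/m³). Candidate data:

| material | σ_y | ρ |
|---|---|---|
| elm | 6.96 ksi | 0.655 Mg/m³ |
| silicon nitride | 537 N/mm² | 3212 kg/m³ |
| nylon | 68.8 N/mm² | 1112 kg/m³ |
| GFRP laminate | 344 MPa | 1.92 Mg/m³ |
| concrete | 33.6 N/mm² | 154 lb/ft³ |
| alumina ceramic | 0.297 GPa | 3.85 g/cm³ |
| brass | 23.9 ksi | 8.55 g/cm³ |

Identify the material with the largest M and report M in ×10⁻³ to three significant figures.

elm, M = 10.6×10⁻³

Normalizing units and computing the index:
  elm: σ_y = 47.99 MPa, ρ = 655.0 kg/m³
  silicon nitride: σ_y = 537.0 MPa, ρ = 3212 kg/m³
  nylon: σ_y = 68.80 MPa, ρ = 1112 kg/m³
  GFRP laminate: σ_y = 344.0 MPa, ρ = 1920 kg/m³
  concrete: σ_y = 33.60 MPa, ρ = 2467 kg/m³
  alumina ceramic: σ_y = 297.0 MPa, ρ = 3850 kg/m³
  brass: σ_y = 164.8 MPa, ρ = 8550 kg/m³
  elm: M = 10.6×10⁻³
  GFRP laminate: M = 9.66×10⁻³
  nylon: M = 7.46×10⁻³
  silicon nitride: M = 7.21×10⁻³
  alumina ceramic: M = 4.48×10⁻³
  concrete: M = 2.35×10⁻³
  brass: M = 1.50×10⁻³
Highest index: elm.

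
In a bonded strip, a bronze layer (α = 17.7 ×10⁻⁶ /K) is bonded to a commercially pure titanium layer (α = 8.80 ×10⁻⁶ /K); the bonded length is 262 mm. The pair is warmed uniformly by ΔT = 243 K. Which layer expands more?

α(bronze) = 17.7×10⁻⁶/K vs α(commercially pure titanium) = 8.80×10⁻⁶/K.
Higher α expands more for the same ΔT: bronze.

bronze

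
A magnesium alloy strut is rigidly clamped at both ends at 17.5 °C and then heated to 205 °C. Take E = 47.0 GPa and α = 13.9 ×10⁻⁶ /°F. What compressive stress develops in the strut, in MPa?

220 MPa

α = 13.9×10⁻⁶/°F × 9/5 = 25.0×10⁻⁶/K.
ΔT = 187.5 K. Constrained thermal stress σ = E·α·ΔT = 47.00×10³ MPa × 25.0×10⁻⁶ × 187.5 = 220 MPa (compressive).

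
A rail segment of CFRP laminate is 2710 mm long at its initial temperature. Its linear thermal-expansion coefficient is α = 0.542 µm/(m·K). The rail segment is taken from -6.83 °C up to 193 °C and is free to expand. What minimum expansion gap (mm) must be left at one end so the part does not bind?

ΔT = 193 − (-6.83) = 199.8 K.
ΔL = α·L₀·ΔT = 0.542×10⁻⁶ × 2710 mm × 199.8 K = 0.294 mm.

0.294 mm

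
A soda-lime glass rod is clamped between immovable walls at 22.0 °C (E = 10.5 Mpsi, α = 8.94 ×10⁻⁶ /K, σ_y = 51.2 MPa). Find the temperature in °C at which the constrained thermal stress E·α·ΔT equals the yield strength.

E = 10.5 Mpsi = 72.39 GPa.
E·α·ΔT = 51.20 MPa ⇒ ΔT = 51.20 / (72.39×10³ × 8.94×10⁻⁶) = 79.11 K.
T = 22.0 + 79.11 = 101.1 °C.

101 °C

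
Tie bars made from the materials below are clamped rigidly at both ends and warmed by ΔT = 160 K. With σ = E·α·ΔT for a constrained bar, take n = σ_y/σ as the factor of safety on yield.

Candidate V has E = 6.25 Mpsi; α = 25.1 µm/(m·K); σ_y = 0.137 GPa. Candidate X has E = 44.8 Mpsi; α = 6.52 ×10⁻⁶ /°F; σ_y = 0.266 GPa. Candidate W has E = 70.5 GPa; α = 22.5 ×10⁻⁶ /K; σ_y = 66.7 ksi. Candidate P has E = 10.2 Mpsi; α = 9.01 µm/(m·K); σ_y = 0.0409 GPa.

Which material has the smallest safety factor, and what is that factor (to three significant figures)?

candidate P, n = 0.403

Per material, after unit conversion:
  candidate V: E = 43.09, α = 25.1, σ_y = 137.0 → σ = 173 MPa, n = 0.792
  candidate X: E = 308.9, α = 11.7, σ_y = 266.0 → σ = 580 MPa, n = 0.459
  candidate W: E = 70.50, α = 22.5, σ_y = 459.9 → σ = 254 MPa, n = 1.81
  candidate P: E = 70.33, α = 9.01, σ_y = 40.90 → σ = 101 MPa, n = 0.403
Smallest n: candidate P with n = 0.403.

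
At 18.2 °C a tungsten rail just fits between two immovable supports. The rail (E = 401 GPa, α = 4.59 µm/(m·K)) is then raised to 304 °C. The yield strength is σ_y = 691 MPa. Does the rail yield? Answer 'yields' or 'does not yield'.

ΔT = 285.8 K. Constrained thermal stress σ = E·α·ΔT = 401.0×10³ MPa × 4.59×10⁻⁶ × 285.8 = 526 MPa (compressive).
Compare to σ_y = 691 MPa: σ < σ_y, so it does not yield.

does not yield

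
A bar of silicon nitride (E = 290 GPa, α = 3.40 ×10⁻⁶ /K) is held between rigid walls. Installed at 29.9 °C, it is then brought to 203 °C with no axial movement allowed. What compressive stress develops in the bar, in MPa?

ΔT = 173.1 K. Constrained thermal stress σ = E·α·ΔT = 290.0×10³ MPa × 3.40×10⁻⁶ × 173.1 = 171 MPa (compressive).

171 MPa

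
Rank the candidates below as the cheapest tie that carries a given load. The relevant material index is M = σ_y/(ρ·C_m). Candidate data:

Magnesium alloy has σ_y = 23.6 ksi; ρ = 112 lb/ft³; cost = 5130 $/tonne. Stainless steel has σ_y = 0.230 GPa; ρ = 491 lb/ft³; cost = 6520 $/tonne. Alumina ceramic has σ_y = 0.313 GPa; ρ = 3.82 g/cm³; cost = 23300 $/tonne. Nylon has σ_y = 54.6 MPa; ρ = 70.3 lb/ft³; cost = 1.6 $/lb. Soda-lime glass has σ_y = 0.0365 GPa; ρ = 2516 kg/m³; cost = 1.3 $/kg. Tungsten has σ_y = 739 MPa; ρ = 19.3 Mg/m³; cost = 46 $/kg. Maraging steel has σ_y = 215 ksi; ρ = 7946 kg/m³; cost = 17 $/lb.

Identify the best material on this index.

Normalizing units and computing the index:
  magnesium alloy: σ_y = 162.7 MPa, ρ = 1794 kg/m³, cost = 5.130 $/kg
  stainless steel: σ_y = 230.0 MPa, ρ = 7865 kg/m³, cost = 6.520 $/kg
  alumina ceramic: σ_y = 313.0 MPa, ρ = 3820 kg/m³, cost = 23.30 $/kg
  nylon: σ_y = 54.60 MPa, ρ = 1126 kg/m³, cost = 3.527 $/kg
  soda-lime glass: σ_y = 36.50 MPa, ρ = 2516 kg/m³, cost = 1.300 $/kg
  tungsten: σ_y = 739.0 MPa, ρ = 19300 kg/m³, cost = 46.00 $/kg
  maraging steel: σ_y = 1482 MPa, ρ = 7946 kg/m³, cost = 37.48 $/kg
  magnesium alloy: M = 17.7 kN·m per $
  nylon: M = 13.7 kN·m per $
  soda-lime glass: M = 11.2 kN·m per $
  maraging steel: M = 4.98 kN·m per $
  stainless steel: M = 4.49 kN·m per $
  alumina ceramic: M = 3.52 kN·m per $
  tungsten: M = 0.832 kN·m per $
Highest index: magnesium alloy.

magnesium alloy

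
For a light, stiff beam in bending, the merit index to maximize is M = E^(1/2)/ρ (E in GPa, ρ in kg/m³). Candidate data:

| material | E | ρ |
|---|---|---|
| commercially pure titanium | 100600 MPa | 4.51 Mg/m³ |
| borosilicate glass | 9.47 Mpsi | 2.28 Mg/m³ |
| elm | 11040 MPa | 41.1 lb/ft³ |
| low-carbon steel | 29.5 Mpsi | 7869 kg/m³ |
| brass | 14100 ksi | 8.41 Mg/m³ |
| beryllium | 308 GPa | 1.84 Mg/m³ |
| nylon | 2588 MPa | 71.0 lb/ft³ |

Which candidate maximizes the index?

Normalizing units and computing the index:
  commercially pure titanium: E = 100.6 GPa, ρ = 4510 kg/m³
  borosilicate glass: E = 65.29 GPa, ρ = 2280 kg/m³
  elm: E = 11.04 GPa, ρ = 658.4 kg/m³
  low-carbon steel: E = 203.4 GPa, ρ = 7869 kg/m³
  brass: E = 97.22 GPa, ρ = 8410 kg/m³
  beryllium: E = 308.0 GPa, ρ = 1840 kg/m³
  nylon: E = 2.588 GPa, ρ = 1137 kg/m³
  beryllium: M = 9.54×10⁻³
  elm: M = 5.05×10⁻³
  borosilicate glass: M = 3.54×10⁻³
  commercially pure titanium: M = 2.22×10⁻³
  low-carbon steel: M = 1.81×10⁻³
  nylon: M = 1.41×10⁻³
  brass: M = 1.17×10⁻³
Beryllium ranks first.

beryllium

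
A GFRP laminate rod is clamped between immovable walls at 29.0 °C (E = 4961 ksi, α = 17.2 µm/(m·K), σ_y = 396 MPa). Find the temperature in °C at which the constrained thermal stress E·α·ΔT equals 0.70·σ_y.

E = 4961 ksi = 34.20 GPa.
E·α·ΔT = 277.2 MPa ⇒ ΔT = 277.2 / (34.20×10³ × 17.2×10⁻⁶) = 471.2 K.
T = 29.0 + 471.2 = 500.2 °C.

500 °C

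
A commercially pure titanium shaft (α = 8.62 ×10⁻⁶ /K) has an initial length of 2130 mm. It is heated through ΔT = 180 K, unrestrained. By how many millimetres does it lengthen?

ΔL = α·L₀·ΔT = 8.62×10⁻⁶ × 2130 mm × 180.0 K = 3.30 mm.

3.30 mm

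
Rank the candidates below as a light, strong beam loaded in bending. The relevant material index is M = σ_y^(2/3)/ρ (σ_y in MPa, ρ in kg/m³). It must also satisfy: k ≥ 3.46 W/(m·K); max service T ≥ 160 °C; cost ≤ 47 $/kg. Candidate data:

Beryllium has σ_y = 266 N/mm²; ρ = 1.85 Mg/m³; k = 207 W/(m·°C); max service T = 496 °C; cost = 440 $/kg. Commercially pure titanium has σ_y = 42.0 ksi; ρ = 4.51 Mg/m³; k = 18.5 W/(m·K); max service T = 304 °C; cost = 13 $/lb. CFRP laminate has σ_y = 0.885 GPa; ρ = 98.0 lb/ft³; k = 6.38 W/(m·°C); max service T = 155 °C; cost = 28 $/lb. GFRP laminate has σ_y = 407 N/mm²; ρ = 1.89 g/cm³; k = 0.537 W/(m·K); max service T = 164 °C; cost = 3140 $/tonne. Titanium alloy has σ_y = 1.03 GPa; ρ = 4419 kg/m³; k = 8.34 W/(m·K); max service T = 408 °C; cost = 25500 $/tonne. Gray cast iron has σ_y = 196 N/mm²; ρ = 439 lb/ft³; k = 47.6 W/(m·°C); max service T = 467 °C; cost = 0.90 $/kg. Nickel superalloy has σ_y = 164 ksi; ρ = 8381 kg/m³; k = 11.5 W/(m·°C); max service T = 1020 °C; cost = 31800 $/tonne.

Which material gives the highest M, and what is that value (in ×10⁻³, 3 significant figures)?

Screen on constraints: k ≥ 3.46 W/(m·K); max service T ≥ 160 °C; cost ≤ 47 $/kg. Survivors: commercially pure titanium, titanium alloy, gray cast iron, nickel superalloy.
After converting to SI:
  commercially pure titanium: σ_y = 289.6 MPa, ρ = 4510 kg/m³
  titanium alloy: σ_y = 1030 MPa, ρ = 4419 kg/m³
  gray cast iron: σ_y = 196.0 MPa, ρ = 7032 kg/m³
  nickel superalloy: σ_y = 1131 MPa, ρ = 8381 kg/m³
  titanium alloy: M = 23.1×10⁻³
  nickel superalloy: M = 13.0×10⁻³
  commercially pure titanium: M = 9.71×10⁻³
  gray cast iron: M = 4.80×10⁻³
Highest index: titanium alloy.

titanium alloy, M = 23.1×10⁻³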